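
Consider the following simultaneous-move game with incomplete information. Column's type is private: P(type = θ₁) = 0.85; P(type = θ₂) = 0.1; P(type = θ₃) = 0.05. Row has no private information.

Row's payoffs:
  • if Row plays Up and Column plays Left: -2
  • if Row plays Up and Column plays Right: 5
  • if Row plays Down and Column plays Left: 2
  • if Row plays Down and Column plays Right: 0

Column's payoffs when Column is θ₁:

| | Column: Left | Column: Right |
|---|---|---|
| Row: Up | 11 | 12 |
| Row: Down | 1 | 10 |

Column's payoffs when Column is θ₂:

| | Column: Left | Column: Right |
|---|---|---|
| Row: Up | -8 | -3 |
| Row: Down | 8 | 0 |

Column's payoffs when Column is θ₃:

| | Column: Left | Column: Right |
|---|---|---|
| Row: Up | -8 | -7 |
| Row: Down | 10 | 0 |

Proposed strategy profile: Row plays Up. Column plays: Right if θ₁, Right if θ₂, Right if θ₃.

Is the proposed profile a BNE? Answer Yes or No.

Yes

A profile is a BNE iff every type of every player is best-responding given beliefs about the other side.
Row plays Up: E[Up] = 0.85·(5) + 0.1·(5) + 0.05·(5) = 5; E[Down] = 0. Best-responding. ✓
Column (type θ₁), facing Up: Left gives 11, Right gives 12. Proposed Right is best. ✓
Column (type θ₂), facing Up: Left gives -8, Right gives -3. Proposed Right is best. ✓
Column (type θ₃), facing Up: Left gives -8, Right gives -7. Proposed Right is best. ✓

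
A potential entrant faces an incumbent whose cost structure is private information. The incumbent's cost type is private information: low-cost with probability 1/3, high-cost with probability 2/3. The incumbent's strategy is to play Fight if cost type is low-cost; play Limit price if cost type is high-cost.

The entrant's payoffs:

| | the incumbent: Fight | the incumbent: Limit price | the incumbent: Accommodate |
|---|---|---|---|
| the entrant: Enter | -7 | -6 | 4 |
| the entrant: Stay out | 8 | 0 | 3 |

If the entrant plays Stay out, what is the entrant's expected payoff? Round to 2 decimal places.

Take the expectation over the incumbent's cost type, weighting each type's action by its prior probability.
E[Stay out] = 1/3·8 + 2/3·0 = 8/3 + 0 = 8/3

2.67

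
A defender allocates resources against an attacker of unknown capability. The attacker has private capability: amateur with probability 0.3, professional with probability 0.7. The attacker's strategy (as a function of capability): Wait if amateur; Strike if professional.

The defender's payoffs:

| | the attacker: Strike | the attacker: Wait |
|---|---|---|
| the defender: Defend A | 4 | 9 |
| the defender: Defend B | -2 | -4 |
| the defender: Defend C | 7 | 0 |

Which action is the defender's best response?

Compute the defender's expected payoff for each action, taking the expectation over the attacker's type.
E[Defend A] = 0.3·(9) + 0.7·(4) = 5.5
E[Defend B] = 0.3·(-4) + 0.7·(-2) = -2.6
E[Defend C] = 0.3·(0) + 0.7·(7) = 4.9
Best response: Defend A (5.5 is the largest).

Defend A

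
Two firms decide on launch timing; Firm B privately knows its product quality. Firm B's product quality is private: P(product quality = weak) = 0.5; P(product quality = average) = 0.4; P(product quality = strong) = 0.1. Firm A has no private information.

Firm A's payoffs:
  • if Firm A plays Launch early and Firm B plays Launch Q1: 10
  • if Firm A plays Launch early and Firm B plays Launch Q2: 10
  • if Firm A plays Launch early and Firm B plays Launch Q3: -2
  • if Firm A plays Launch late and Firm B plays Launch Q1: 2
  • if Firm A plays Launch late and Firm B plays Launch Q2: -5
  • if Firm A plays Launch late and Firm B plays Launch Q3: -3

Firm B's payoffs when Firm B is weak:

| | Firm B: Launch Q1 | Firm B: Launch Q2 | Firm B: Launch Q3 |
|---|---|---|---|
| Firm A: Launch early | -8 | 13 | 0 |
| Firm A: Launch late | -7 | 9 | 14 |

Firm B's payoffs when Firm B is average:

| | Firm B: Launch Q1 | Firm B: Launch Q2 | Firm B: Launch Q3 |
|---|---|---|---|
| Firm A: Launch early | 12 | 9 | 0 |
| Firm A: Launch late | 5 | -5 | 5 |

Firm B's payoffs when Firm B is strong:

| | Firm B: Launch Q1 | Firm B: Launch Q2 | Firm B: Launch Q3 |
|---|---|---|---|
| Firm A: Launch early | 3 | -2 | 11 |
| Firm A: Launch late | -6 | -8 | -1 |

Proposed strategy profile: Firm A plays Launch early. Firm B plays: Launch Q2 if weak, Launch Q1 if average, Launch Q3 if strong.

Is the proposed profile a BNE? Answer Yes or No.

Firm A plays Launch early: E[Launch early] = 0.5·(10) + 0.4·(10) + 0.1·(-2) = 8.8; E[Launch late] = -2. Best-responding. ✓
Firm B (product quality weak), facing Launch early: Launch Q1 gives -8, Launch Q2 gives 13, Launch Q3 gives 0. Proposed Launch Q2 is best. ✓
Firm B (product quality average), facing Launch early: Launch Q1 gives 12, Launch Q2 gives 9, Launch Q3 gives 0. Proposed Launch Q1 is best. ✓
Firm B (product quality strong), facing Launch early: Launch Q1 gives 3, Launch Q2 gives -2, Launch Q3 gives 11. Proposed Launch Q3 is best. ✓

Yes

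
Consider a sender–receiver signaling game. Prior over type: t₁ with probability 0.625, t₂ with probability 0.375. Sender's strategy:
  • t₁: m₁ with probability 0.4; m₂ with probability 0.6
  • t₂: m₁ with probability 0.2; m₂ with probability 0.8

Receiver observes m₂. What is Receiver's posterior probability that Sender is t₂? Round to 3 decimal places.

Apply Bayes' rule using the sender's strategy as the likelihood.
P(m₂) = 0.625·0.6 + 0.375·0.8 = 0.675
P(t₂ | m₂) = (0.375·0.8) / 0.675 = 0.3 / 0.675 = 0.444444

0.444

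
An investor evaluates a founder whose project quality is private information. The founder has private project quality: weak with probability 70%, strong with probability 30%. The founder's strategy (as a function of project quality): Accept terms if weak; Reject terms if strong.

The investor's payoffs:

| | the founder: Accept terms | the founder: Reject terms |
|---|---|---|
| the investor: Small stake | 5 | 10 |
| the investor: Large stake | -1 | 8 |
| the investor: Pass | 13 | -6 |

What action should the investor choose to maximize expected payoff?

Compute the investor's expected payoff for each action, taking the expectation over the founder's type.
E[Small stake] = 0.7·(5) + 0.3·(10) = 6.5
E[Large stake] = 0.7·(-1) + 0.3·(8) = 1.7
E[Pass] = 0.7·(13) + 0.3·(-6) = 7.3
Best response: Pass (7.3 is the largest).

Pass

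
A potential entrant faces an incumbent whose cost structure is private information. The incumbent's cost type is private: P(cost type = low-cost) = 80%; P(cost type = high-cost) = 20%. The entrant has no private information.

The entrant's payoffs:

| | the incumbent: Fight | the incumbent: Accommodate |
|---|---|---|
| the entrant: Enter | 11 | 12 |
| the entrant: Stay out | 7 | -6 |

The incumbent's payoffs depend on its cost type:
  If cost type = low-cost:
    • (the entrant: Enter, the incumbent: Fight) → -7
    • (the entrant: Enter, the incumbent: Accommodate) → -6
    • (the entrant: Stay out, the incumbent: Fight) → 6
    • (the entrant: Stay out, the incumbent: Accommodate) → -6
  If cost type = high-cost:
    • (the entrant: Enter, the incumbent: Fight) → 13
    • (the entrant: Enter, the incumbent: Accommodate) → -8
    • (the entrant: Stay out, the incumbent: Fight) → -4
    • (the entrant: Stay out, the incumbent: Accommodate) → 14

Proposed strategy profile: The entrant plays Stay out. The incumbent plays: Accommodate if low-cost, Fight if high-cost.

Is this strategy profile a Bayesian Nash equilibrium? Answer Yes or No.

A profile is a BNE iff every type of every player is best-responding given beliefs about the other side.
The entrant plays Stay out: E[Stay out] = 0.8·(-6) + 0.2·(7) = -3.4; E[Enter] = 11.8. Not best-responding. ✗
The incumbent (cost type low-cost), facing Stay out: Fight gives 6, Accommodate gives -6. Proposed Accommodate is not best — profitable deviation exists. ✗
The incumbent (cost type high-cost), facing Stay out: Fight gives -4, Accommodate gives 14. Proposed Fight is not best — profitable deviation exists. ✗

No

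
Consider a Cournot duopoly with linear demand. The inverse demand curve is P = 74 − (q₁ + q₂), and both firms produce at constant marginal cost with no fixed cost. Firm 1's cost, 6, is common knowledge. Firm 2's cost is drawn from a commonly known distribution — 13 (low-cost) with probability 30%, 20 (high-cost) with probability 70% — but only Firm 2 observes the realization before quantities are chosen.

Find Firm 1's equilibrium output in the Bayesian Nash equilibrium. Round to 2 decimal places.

26.63

Firm 2 with cost c maximizes (74 − (q₁+q₂) − c)·q₂, giving q₂(c) = (74 − c − q₁)/2.
E[c₂] = 0.3·13 + 0.7·20 = 17.9
Firm 1's FOC against E[q₂] yields q₁ = (74 − 2·6 + E[c₂])/3 = (74 − 12 + 17.9)/3 = 26.6333.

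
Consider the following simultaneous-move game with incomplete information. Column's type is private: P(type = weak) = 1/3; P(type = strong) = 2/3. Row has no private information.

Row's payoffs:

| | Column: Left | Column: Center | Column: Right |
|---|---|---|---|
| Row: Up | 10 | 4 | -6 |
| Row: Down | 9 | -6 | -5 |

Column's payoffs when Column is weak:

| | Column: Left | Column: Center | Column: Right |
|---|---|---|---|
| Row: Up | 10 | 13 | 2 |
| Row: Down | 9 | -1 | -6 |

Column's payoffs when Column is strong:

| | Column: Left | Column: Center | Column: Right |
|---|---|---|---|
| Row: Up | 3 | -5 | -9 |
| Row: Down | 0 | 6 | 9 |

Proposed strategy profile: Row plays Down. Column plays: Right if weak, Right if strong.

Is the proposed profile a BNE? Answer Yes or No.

Row plays Down: E[Down] = 1/3·(-5) + 2/3·(-5) = -5; E[Up] = -6. Best-responding. ✓
Column (type weak), facing Down: Left gives 9, Center gives -1, Right gives -6. Proposed Right is not best — profitable deviation exists. ✗
Column (type strong), facing Down: Left gives 0, Center gives 6, Right gives 9. Proposed Right is best. ✓

No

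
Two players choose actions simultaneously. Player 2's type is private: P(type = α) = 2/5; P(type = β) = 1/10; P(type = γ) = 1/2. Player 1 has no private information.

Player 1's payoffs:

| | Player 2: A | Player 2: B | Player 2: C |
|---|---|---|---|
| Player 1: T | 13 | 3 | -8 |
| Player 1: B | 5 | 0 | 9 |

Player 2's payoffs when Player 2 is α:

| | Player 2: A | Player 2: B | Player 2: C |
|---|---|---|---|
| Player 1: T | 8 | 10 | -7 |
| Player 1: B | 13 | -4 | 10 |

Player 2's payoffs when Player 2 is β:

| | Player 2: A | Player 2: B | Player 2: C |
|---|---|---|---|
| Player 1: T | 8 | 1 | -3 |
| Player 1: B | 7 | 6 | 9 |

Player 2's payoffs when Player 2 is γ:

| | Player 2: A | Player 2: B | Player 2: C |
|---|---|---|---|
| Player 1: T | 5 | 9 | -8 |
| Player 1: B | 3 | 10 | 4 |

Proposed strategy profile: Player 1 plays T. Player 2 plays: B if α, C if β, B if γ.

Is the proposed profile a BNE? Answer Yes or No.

Player 1 plays T: E[T] = 2/5·(3) + 1/10·(-8) + 1/2·(3) = 19/10; E[B] = 9/10. Best-responding. ✓
Player 2 (type α), facing T: A gives 8, B gives 10, C gives -7. Proposed B is best. ✓
Player 2 (type β), facing T: A gives 8, B gives 1, C gives -3. Proposed C is not best — profitable deviation exists. ✗
Player 2 (type γ), facing T: A gives 5, B gives 9, C gives -8. Proposed B is best. ✓

No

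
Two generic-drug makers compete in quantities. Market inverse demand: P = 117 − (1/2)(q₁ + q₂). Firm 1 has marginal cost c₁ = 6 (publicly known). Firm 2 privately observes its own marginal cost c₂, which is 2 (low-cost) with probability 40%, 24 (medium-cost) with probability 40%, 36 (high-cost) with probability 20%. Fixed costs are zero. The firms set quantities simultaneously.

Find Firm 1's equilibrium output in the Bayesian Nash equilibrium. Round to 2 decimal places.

81.73

Type-c best response for Firm 2: q₂(c) = (117 − c) − q₁/2.
Firm 1 maximizes expected profit; its first-order condition is 117 − q₁ − (1/2)E[q₂] − 6 = 0.
Substituting E[q₂] and solving: E[c₂] = 17.6, so q₁ = (117 − 2·6 + 17.6)/(3/2) = 81.7333.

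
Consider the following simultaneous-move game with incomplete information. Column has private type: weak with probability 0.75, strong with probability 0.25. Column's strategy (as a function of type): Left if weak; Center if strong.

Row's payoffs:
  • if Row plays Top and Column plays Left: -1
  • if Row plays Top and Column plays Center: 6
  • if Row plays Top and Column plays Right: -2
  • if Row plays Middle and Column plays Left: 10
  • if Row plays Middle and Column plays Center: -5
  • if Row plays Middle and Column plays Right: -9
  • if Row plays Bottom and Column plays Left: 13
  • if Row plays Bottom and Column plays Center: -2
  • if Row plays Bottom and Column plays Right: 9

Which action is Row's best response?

Bottom

Compute Row's expected payoff for each action, taking the expectation over Column's type.
E[Top] = 0.75·(-1) + 0.25·(6) = 0.75
E[Middle] = 0.75·(10) + 0.25·(-5) = 6.25
E[Bottom] = 0.75·(13) + 0.25·(-2) = 9.25
Best response: Bottom (9.25 is the largest).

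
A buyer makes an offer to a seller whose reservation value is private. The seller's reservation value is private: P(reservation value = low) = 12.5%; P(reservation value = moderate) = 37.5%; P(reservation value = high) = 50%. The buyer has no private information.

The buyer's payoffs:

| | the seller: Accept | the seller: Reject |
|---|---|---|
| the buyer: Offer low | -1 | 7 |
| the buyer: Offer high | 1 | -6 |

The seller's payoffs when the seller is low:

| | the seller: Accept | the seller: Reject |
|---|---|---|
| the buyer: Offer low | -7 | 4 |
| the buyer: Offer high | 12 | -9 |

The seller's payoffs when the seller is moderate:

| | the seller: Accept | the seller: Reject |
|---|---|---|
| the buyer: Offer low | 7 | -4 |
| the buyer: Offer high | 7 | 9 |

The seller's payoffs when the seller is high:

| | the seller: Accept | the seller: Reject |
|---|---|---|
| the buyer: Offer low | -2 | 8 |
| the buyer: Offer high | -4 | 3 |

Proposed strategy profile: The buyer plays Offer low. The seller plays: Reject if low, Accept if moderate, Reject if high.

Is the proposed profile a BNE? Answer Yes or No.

Yes

A profile is a BNE iff every type of every player is best-responding given beliefs about the other side.
The buyer plays Offer low: E[Offer low] = 0.125·(7) + 0.375·(-1) + 0.5·(7) = 4; E[Offer high] = -3.375. Best-responding. ✓
The seller (reservation value low), facing Offer low: Accept gives -7, Reject gives 4. Proposed Reject is best. ✓
The seller (reservation value moderate), facing Offer low: Accept gives 7, Reject gives -4. Proposed Accept is best. ✓
The seller (reservation value high), facing Offer low: Accept gives -2, Reject gives 8. Proposed Reject is best. ✓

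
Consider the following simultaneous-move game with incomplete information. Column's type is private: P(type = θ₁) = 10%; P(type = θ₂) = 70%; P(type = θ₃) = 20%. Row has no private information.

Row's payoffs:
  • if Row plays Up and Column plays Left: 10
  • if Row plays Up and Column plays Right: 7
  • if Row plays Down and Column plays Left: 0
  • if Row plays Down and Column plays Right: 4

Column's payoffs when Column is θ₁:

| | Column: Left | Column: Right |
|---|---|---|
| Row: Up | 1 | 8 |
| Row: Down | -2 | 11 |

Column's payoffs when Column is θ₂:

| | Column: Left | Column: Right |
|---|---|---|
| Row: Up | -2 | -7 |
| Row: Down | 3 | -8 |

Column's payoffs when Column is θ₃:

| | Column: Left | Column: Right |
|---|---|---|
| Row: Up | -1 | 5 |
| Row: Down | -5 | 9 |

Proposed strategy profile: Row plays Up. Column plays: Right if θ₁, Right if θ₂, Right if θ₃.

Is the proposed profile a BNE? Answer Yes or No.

No

A profile is a BNE iff every type of every player is best-responding given beliefs about the other side.
Row plays Up: E[Up] = 0.1·(7) + 0.7·(7) + 0.2·(7) = 7; E[Down] = 4. Best-responding. ✓
Column (type θ₁), facing Up: Left gives 1, Right gives 8. Proposed Right is best. ✓
Column (type θ₂), facing Up: Left gives -2, Right gives -7. Proposed Right is not best — profitable deviation exists. ✗
Column (type θ₃), facing Up: Left gives -1, Right gives 5. Proposed Right is best. ✓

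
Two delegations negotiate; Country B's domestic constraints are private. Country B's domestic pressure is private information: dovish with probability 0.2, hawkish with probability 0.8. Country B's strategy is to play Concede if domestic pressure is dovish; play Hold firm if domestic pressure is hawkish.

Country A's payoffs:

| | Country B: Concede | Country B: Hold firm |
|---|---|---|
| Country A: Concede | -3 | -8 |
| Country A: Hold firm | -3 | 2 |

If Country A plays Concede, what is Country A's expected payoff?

Take the expectation over Country B's domestic pressure, weighting each type's action by its prior probability.
E[Concede] = 0.2·(-3) + 0.8·(-8) = (-0.6) + (-6.4) = -7

-7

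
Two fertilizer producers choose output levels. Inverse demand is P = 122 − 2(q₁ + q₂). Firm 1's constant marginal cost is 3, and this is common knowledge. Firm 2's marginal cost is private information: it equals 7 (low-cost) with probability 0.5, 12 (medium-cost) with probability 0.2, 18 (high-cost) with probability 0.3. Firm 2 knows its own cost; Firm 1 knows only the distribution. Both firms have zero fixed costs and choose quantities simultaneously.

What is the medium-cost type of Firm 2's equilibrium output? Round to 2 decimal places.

Type-c best response for Firm 2: q₂(c) = (122 − c)/4 − q₁/2.
Firm 1 maximizes expected profit; its first-order condition is 122 − 4q₁ − 2E[q₂] − 3 = 0.
Substituting E[q₂] and solving: E[c₂] = 11.3, so q₁ = (122 − 2·3 + 11.3)/6 = 21.2167.
q₂(medium-cost) = (122 − 12 − 2·21.2167)/4 = 16.8917.

16.89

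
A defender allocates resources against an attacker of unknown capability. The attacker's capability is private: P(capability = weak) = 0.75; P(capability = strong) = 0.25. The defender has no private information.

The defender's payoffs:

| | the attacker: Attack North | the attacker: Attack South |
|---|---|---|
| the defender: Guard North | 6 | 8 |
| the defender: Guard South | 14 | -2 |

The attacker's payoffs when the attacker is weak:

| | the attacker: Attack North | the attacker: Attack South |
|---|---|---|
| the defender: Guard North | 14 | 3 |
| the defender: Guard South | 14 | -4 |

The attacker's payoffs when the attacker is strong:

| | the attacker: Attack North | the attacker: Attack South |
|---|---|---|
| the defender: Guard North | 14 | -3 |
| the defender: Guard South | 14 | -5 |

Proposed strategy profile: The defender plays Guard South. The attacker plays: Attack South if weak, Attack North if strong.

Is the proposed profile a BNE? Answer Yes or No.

The defender plays Guard South: E[Guard South] = 0.75·(-2) + 0.25·(14) = 2; E[Guard North] = 7.5. Not best-responding. ✗
The attacker (capability weak), facing Guard South: Attack North gives 14, Attack South gives -4. Proposed Attack South is not best — profitable deviation exists. ✗
The attacker (capability strong), facing Guard South: Attack North gives 14, Attack South gives -5. Proposed Attack North is best. ✓

No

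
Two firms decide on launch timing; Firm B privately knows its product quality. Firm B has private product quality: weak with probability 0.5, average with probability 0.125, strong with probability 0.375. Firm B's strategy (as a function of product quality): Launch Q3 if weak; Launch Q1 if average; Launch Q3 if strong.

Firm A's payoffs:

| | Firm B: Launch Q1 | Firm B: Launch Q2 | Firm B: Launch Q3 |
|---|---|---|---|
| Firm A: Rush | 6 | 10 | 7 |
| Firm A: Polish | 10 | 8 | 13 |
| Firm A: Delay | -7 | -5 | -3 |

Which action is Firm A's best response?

Polish

E[Rush] = 0.5·(7) + 0.125·(6) + 0.375·(7) = 6.875
E[Polish] = 0.5·(13) + 0.125·(10) + 0.375·(13) = 12.625
E[Delay] = 0.5·(-3) + 0.125·(-7) + 0.375·(-3) = -3.5
Best response: Polish (12.625 is the largest).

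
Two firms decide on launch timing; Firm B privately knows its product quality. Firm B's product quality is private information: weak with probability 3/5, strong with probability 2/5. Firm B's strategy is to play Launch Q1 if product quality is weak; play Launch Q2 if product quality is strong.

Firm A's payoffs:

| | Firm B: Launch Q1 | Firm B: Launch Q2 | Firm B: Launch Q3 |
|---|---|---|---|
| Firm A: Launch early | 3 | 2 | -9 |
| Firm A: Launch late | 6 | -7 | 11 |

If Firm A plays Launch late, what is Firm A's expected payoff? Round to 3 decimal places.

0.800

Take the expectation over Firm B's product quality, weighting each type's action by its prior probability.
E[Launch late] = 3/5·6 + 2/5·(-7) = 18/5 + (-14/5) = 4/5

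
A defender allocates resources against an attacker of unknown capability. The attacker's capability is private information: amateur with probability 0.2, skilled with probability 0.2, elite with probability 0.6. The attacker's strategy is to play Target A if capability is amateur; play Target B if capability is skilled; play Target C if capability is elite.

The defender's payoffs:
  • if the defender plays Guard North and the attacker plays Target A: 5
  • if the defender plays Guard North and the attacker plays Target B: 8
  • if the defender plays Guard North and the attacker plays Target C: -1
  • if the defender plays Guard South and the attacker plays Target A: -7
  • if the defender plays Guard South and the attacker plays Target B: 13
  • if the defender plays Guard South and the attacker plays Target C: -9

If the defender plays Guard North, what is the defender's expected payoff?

2

E[Guard North] = 0.2·5 + 0.2·8 + 0.6·(-1) = 1 + 1.6 + (-0.6) = 2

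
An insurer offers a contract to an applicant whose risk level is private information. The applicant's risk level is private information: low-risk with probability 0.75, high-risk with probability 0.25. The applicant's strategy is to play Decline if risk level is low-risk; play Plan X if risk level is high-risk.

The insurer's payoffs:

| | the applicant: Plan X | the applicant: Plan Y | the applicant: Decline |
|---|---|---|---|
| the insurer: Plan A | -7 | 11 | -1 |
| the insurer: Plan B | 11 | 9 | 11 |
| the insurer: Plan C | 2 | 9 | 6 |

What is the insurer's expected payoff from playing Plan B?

11

E[Plan B] = 0.75·11 + 0.25·11 = 8.25 + 2.75 = 11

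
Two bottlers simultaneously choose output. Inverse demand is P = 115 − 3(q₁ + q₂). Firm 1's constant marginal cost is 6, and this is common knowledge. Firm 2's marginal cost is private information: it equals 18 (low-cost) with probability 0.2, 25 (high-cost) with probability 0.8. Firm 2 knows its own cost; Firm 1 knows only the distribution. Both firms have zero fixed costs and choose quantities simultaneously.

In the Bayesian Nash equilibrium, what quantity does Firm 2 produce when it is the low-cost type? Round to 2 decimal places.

9.13

Type-c best response for Firm 2: q₂(c) = (115 − c)/6 − q₁/2.
Firm 1 maximizes expected profit; its first-order condition is 115 − 6q₁ − 3E[q₂] − 6 = 0.
Substituting E[q₂] and solving: E[c₂] = 23.6, so q₁ = (115 − 2·6 + 23.6)/9 = 14.0667.
q₂(low-cost) = (115 − 18 − 3·14.0667)/6 = 9.13333.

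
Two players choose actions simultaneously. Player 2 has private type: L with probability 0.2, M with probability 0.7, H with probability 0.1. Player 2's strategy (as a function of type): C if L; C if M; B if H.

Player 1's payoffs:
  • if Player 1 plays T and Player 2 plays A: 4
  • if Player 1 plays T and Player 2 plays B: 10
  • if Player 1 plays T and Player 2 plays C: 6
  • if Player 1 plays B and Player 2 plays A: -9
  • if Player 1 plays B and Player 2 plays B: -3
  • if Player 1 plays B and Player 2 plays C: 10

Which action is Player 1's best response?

Compute Player 1's expected payoff for each action, taking the expectation over Player 2's type.
E[T] = 0.2·(6) + 0.7·(6) + 0.1·(10) = 6.4
E[B] = 0.2·(10) + 0.7·(10) + 0.1·(-3) = 8.7
Best response: B (8.7 is the largest).

B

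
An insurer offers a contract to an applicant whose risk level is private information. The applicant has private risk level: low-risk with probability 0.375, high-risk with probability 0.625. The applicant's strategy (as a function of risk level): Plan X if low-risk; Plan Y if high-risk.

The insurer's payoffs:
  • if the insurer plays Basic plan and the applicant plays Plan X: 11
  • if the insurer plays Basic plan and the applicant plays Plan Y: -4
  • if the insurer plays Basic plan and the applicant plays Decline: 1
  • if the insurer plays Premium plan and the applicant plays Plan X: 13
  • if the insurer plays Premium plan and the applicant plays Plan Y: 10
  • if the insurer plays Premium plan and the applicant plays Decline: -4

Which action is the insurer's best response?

Premium plan

E[Basic plan] = 0.375·(11) + 0.625·(-4) = 1.625
E[Premium plan] = 0.375·(13) + 0.625·(10) = 11.125
Best response: Premium plan (11.125 is the largest).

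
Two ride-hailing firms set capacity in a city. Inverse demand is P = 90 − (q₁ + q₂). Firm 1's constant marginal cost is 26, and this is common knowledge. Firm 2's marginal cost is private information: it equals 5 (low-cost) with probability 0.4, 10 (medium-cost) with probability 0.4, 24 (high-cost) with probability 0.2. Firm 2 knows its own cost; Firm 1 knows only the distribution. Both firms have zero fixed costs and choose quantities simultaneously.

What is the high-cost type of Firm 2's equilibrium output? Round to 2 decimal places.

Type-c best response for Firm 2: q₂(c) = (90 − c)/2 − q₁/2.
Firm 1 maximizes expected profit; its first-order condition is 90 − 2q₁ − E[q₂] − 26 = 0.
Substituting E[q₂] and solving: E[c₂] = 10.8, so q₁ = (90 − 2·26 + 10.8)/3 = 16.2667.
q₂(high-cost) = (90 − 24 − 16.2667)/2 = 24.8667.

24.87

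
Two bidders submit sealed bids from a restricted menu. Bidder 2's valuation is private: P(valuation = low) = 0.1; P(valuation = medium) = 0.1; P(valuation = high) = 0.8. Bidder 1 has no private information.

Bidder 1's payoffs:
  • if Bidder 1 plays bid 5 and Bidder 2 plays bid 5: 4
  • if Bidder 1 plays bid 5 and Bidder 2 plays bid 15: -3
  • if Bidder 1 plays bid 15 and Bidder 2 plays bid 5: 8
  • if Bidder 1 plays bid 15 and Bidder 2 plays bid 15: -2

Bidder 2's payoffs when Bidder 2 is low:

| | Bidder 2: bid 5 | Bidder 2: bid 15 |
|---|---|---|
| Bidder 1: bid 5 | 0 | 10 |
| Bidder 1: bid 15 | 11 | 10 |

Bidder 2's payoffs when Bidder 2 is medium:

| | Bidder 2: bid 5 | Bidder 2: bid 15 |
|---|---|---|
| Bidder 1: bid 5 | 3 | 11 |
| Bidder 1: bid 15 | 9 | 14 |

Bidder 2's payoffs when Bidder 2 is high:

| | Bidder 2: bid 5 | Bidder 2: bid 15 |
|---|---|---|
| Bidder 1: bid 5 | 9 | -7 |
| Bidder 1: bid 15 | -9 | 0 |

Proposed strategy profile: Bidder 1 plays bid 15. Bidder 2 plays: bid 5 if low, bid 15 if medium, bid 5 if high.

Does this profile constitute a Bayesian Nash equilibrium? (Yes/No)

Bidder 1 plays bid 15: E[bid 15] = 0.1·(8) + 0.1·(-2) + 0.8·(8) = 7; E[bid 5] = 3.3. Best-responding. ✓
Bidder 2 (valuation low), facing bid 15: bid 5 gives 11, bid 15 gives 10. Proposed bid 5 is best. ✓
Bidder 2 (valuation medium), facing bid 15: bid 5 gives 9, bid 15 gives 14. Proposed bid 15 is best. ✓
Bidder 2 (valuation high), facing bid 15: bid 5 gives -9, bid 15 gives 0. Proposed bid 5 is not best — profitable deviation exists. ✗

No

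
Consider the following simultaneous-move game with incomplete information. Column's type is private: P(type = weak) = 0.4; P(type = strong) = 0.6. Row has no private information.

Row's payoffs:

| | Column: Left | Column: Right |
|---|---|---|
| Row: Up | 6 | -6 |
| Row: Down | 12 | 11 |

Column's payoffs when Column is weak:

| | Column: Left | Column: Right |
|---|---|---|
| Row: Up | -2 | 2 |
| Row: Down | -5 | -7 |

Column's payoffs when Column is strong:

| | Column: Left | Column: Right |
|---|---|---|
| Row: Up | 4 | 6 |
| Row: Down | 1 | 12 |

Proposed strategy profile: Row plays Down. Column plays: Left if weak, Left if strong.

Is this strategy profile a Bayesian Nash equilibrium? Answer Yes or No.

A profile is a BNE iff every type of every player is best-responding given beliefs about the other side.
Row plays Down: E[Down] = 0.4·(12) + 0.6·(12) = 12; E[Up] = 6. Best-responding. ✓
Column (type weak), facing Down: Left gives -5, Right gives -7. Proposed Left is best. ✓
Column (type strong), facing Down: Left gives 1, Right gives 12. Proposed Left is not best — profitable deviation exists. ✗

No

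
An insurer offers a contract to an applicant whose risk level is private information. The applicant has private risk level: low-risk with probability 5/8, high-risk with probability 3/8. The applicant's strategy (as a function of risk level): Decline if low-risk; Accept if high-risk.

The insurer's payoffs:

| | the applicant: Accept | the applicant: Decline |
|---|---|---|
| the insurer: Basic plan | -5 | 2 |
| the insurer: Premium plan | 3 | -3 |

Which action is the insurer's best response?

E[Basic plan] = 5/8·(2) + 3/8·(-5) = -5/8
E[Premium plan] = 5/8·(-3) + 3/8·(3) = -3/4
Best response: Basic plan (-5/8 is the largest).

Basic plan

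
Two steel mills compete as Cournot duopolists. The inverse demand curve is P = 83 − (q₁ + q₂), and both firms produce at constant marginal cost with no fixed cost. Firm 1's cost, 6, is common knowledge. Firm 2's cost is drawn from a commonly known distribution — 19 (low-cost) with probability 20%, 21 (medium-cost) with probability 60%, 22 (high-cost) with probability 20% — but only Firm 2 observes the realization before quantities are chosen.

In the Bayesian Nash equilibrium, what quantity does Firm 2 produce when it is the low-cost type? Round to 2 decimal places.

Type-c best response for Firm 2: q₂(c) = (83 − c)/2 − q₁/2.
Firm 1 maximizes expected profit; its first-order condition is 83 − 2q₁ − E[q₂] − 6 = 0.
Substituting E[q₂] and solving: E[c₂] = 20.8, so q₁ = (83 − 2·6 + 20.8)/3 = 30.6.
q₂(low-cost) = (83 − 19 − 30.6)/2 = 16.7.

16.70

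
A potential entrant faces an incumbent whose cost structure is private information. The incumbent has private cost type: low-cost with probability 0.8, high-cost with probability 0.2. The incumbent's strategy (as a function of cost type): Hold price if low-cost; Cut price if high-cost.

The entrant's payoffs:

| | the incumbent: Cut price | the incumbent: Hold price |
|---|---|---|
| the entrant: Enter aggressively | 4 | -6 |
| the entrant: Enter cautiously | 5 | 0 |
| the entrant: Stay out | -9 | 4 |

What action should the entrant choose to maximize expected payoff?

E[Enter aggressively] = 0.8·(-6) + 0.2·(4) = -4
E[Enter cautiously] = 0.8·(0) + 0.2·(5) = 1
E[Stay out] = 0.8·(4) + 0.2·(-9) = 1.4
Best response: Stay out (1.4 is the largest).

Stay out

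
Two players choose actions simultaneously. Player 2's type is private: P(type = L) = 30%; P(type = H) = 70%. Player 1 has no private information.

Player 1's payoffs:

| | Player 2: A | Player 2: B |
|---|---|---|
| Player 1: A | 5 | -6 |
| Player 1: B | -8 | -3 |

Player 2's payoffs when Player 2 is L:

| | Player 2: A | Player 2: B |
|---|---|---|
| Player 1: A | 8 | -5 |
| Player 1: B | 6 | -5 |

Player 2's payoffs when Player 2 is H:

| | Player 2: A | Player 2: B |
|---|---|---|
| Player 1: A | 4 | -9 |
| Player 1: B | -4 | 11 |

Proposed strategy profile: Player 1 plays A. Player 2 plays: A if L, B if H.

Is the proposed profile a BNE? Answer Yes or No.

A profile is a BNE iff every type of every player is best-responding given beliefs about the other side.
Player 1 plays A: E[A] = 0.3·(5) + 0.7·(-6) = -2.7; E[B] = -4.5. Best-responding. ✓
Player 2 (type L), facing A: A gives 8, B gives -5. Proposed A is best. ✓
Player 2 (type H), facing A: A gives 4, B gives -9. Proposed B is not best — profitable deviation exists. ✗

No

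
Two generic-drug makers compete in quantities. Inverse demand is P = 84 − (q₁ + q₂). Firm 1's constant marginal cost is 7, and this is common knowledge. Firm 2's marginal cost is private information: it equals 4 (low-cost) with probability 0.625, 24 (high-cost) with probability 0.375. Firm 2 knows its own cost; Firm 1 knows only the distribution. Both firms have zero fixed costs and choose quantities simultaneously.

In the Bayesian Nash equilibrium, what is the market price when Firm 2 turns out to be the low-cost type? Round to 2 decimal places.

Firm 2 with cost c maximizes (84 − (q₁+q₂) − c)·q₂, giving q₂(c) = (84 − c − q₁)/2.
E[c₂] = 0.625·4 + 0.375·24 = 11.5
Firm 1's FOC against E[q₂] yields q₁ = (84 − 2·7 + E[c₂])/3 = (84 − 14 + 11.5)/3 = 27.1667.
q₂(low-cost) = 26.4167, so P = 84 − (27.1667 + 26.4167) = 30.4167.

30.42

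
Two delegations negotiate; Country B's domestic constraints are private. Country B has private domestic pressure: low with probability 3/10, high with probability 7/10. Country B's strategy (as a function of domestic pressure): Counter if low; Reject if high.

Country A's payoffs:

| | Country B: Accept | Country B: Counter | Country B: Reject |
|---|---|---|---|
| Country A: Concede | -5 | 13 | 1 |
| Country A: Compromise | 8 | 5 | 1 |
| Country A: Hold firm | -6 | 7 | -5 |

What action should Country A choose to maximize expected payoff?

Concede

Compute Country A's expected payoff for each action, taking the expectation over Country B's type.
E[Concede] = 3/10·(13) + 7/10·(1) = 23/5
E[Compromise] = 3/10·(5) + 7/10·(1) = 11/5
E[Hold firm] = 3/10·(7) + 7/10·(-5) = -7/5
Best response: Concede (23/5 is the largest).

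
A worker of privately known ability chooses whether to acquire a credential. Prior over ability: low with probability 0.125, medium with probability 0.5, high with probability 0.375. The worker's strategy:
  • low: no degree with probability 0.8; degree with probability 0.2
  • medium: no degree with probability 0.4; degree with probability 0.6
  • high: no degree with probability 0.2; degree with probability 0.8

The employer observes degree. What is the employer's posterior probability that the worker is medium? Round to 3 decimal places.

0.480

Apply Bayes' rule using the sender's strategy as the likelihood.
P(degree) = 0.125·0.2 + 0.5·0.6 + 0.375·0.8 = 0.625
P(medium | degree) = (0.5·0.6) / 0.625 = 0.3 / 0.625 = 0.48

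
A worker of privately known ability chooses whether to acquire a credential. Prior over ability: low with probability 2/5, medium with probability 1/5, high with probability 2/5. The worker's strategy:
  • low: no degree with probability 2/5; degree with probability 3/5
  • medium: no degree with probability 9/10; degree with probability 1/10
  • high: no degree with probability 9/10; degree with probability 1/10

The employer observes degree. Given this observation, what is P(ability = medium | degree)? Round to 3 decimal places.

0.067

P(degree) = (2/5)·(3/5) + (1/5)·(1/10) + (2/5)·(1/10) = 3/10
P(medium | degree) = ((1/5)·(1/10)) / (3/10) = (1/50) / (3/10) = 1/15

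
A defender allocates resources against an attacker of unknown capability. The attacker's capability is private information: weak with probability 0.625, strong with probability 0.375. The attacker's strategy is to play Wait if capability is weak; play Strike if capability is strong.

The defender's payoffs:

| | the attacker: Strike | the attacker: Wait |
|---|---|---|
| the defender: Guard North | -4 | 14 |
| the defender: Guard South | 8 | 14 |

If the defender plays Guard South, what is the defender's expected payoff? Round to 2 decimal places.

11.75

E[Guard South] = 0.625·14 + 0.375·8 = 8.75 + 3 = 11.75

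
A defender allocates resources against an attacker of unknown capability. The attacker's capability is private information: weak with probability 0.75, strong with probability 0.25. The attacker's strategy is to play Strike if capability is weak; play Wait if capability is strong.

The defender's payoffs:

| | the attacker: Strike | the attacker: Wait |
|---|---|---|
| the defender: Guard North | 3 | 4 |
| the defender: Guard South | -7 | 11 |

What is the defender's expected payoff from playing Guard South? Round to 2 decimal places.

E[Guard South] = 0.75·(-7) + 0.25·11 = (-5.25) + 2.75 = -2.5

-2.50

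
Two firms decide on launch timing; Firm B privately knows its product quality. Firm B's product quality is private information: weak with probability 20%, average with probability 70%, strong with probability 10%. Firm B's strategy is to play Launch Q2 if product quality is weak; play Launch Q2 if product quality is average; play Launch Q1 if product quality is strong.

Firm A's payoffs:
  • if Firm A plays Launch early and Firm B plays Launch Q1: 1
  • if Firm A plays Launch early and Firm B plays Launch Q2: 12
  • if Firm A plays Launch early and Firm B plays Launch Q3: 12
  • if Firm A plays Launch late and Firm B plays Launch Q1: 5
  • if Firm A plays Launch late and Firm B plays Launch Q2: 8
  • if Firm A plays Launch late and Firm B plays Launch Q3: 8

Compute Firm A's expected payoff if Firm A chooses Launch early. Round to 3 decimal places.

Take the expectation over Firm B's product quality, weighting each type's action by its prior probability.
E[Launch early] = 0.2·12 + 0.7·12 + 0.1·1 = 2.4 + 8.4 + 0.1 = 10.9

10.900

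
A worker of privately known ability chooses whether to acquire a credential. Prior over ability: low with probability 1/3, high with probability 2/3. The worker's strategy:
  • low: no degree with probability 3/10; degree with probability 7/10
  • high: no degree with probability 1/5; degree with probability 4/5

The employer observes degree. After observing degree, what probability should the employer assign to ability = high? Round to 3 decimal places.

0.696

P(degree) = (1/3)·(7/10) + (2/3)·(4/5) = 23/30
P(high | degree) = ((2/3)·(4/5)) / (23/30) = (8/15) / (23/30) = 16/23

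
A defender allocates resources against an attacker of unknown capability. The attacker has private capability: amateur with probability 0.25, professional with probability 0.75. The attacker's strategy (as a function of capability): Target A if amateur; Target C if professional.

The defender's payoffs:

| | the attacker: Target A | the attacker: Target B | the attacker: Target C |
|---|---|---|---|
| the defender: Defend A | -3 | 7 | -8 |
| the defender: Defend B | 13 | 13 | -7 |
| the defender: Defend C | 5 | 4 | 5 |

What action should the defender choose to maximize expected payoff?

Defend C

Compute the defender's expected payoff for each action, taking the expectation over the attacker's type.
E[Defend A] = 0.25·(-3) + 0.75·(-8) = -6.75
E[Defend B] = 0.25·(13) + 0.75·(-7) = -2
E[Defend C] = 0.25·(5) + 0.75·(5) = 5
Best response: Defend C (5 is the largest).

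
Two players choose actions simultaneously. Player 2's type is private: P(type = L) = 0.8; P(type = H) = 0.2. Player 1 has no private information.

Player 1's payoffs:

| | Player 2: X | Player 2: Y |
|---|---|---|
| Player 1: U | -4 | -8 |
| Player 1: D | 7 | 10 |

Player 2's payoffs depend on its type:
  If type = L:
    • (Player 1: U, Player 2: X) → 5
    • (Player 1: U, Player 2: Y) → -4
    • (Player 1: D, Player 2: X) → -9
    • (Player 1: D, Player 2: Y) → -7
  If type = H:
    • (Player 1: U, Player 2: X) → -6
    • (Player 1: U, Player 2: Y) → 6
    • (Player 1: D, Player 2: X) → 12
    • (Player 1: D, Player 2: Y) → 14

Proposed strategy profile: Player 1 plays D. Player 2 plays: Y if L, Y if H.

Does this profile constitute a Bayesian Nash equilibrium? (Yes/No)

Yes

Player 1 plays D: E[D] = 0.8·(10) + 0.2·(10) = 10; E[U] = -8. Best-responding. ✓
Player 2 (type L), facing D: X gives -9, Y gives -7. Proposed Y is best. ✓
Player 2 (type H), facing D: X gives 12, Y gives 14. Proposed Y is best. ✓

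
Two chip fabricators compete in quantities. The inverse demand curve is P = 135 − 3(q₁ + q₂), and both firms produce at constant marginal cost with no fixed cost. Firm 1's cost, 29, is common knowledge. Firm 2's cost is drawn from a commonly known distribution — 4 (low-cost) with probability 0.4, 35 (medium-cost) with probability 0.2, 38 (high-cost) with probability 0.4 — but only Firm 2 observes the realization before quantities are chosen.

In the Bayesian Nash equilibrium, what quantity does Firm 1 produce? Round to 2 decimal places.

11.20

Type-c best response for Firm 2: q₂(c) = (135 − c)/6 − q₁/2.
Firm 1 maximizes expected profit; its first-order condition is 135 − 6q₁ − 3E[q₂] − 29 = 0.
Substituting E[q₂] and solving: E[c₂] = 23.8, so q₁ = (135 − 2·29 + 23.8)/9 = 11.2.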